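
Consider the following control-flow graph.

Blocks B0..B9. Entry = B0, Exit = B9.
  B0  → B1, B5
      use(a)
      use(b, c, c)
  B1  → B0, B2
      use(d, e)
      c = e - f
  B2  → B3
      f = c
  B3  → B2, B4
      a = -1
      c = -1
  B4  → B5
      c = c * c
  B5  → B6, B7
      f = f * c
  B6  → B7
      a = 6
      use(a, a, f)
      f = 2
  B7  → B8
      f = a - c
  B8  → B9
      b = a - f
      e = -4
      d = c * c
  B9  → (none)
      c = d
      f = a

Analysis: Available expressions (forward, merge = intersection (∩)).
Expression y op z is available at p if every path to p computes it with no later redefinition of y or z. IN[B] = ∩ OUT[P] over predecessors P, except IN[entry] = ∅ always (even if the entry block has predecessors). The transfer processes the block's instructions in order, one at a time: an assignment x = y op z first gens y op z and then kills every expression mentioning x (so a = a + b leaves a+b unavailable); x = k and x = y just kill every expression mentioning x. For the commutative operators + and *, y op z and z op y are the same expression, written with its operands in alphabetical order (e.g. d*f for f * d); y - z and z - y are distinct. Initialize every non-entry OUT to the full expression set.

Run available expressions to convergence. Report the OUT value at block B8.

Per-block solution:
  B0:  IN={}  OUT={}
  B1:  IN={}  OUT={e-f}
  B2:  IN={}  OUT={}
  B3:  IN={}  OUT={}
  B4:  IN={}  OUT={}
  B5:  IN={}  OUT={}
  B6:  IN={}  OUT={}
  B7:  IN={}  OUT={a-c}
  B8:  IN={a-c}  OUT={a-c, a-f, c*c}
  B9:  IN={a-c, a-f, c*c}  OUT={}

Merge at B8: IN[B8] = OUT[B7] = {a-c}
Applying B8's transfer function to that IN value gives OUT[B8] (row B8 above).

Answer: {a-c, a-f, c*c}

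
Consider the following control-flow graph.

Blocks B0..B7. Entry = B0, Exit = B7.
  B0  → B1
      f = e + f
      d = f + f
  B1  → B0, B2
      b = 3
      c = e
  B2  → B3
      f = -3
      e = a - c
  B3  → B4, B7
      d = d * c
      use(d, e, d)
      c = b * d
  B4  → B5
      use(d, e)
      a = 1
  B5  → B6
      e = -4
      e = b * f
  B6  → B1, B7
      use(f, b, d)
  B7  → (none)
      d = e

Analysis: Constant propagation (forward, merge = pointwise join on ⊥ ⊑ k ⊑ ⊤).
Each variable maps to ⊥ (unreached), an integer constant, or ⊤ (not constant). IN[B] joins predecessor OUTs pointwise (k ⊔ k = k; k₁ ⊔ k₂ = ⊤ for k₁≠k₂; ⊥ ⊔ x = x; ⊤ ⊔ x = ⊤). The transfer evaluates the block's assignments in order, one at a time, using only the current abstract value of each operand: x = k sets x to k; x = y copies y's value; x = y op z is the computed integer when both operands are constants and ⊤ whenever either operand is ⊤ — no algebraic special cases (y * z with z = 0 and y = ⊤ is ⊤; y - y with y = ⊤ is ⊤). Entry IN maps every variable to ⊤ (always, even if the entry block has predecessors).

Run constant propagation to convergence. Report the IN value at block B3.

Answer: {a: ⊤, b: 3, c: ⊤, d: ⊤, e: ⊤, f: -3}

Trace:
Fixpoint table:
  B0:   IN=(all ⊤)   OUT=(all ⊤)
  B1:   IN=(all ⊤)   OUT={b:3; rest ⊤}
  B2:   IN={b:3; rest ⊤}   OUT={b:3, f:-3; rest ⊤}
  B3:   IN={b:3, f:-3; rest ⊤}   OUT={b:3, f:-3; rest ⊤}
  B4:   IN={b:3, f:-3; rest ⊤}   OUT={a:1, b:3, f:-3; rest ⊤}
  B5:   IN={a:1, b:3, f:-3; rest ⊤}   OUT={a:1, b:3, e:-9, f:-3; rest ⊤}
  B6:   IN={a:1, b:3, e:-9, f:-3; rest ⊤}   OUT={a:1, b:3, e:-9, f:-3; rest ⊤}
  B7:   IN={b:3, f:-3; rest ⊤}   OUT={b:3, f:-3; rest ⊤}

Merge at B3: IN[B3] = OUT[B2] = {a: ⊤, b: 3, c: ⊤, d: ⊤, e: ⊤, f: -3}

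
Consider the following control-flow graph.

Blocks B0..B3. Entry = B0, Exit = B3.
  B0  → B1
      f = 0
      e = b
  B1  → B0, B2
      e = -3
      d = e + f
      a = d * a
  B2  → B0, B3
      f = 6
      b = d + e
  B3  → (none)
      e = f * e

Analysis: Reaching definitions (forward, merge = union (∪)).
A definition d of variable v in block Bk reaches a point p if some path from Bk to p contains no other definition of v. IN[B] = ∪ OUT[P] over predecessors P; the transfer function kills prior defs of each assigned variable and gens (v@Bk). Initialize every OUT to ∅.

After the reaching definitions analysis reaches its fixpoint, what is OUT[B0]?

Answer: {a@B1, b@B2, d@B1, e@B0, f@B0}

Derivation:
Per-block solution:
  B0: | IN={a@B1, b@B2, d@B1, e@B1, f@B0, f@B2} | OUT={a@B1, b@B2, d@B1, e@B0, f@B0}
  B1: | IN={a@B1, b@B2, d@B1, e@B0, f@B0} | OUT={a@B1, b@B2, d@B1, e@B1, f@B0}
  B2: | IN={a@B1, b@B2, d@B1, e@B1, f@B0} | OUT={a@B1, b@B2, d@B1, e@B1, f@B2}
  B3: | IN={a@B1, b@B2, d@B1, e@B1, f@B2} | OUT={a@B1, b@B2, d@B1, e@B3, f@B2}

Merge at B0 (entry node, so the boundary value {} is joined with the incoming edge(s)): IN[B0] = {} ⊔ OUT[B1] ⊔ OUT[B2] = {a@B1, b@B2, d@B1, e@B1, f@B0, f@B2}
Applying B0's transfer function to that IN value gives OUT[B0] (row B0 above).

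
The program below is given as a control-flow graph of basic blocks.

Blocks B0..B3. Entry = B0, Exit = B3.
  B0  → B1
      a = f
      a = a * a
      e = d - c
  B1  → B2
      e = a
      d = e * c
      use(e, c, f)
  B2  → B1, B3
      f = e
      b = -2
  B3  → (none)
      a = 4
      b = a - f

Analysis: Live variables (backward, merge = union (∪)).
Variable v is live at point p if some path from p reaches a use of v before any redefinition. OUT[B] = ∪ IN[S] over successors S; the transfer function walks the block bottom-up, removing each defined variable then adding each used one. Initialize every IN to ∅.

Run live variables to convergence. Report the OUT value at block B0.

Per-block solution:
  B0: | IN={c, d, f} | OUT={a, c, f}
  B1: | IN={a, c, f} | OUT={a, c, e}
  B2: | IN={a, c, e} | OUT={a, c, f}
  B3: | IN={f} | OUT={}

Merge at B0: OUT[B0] = IN[B1] = {a, c, f}

Answer: {a, c, f}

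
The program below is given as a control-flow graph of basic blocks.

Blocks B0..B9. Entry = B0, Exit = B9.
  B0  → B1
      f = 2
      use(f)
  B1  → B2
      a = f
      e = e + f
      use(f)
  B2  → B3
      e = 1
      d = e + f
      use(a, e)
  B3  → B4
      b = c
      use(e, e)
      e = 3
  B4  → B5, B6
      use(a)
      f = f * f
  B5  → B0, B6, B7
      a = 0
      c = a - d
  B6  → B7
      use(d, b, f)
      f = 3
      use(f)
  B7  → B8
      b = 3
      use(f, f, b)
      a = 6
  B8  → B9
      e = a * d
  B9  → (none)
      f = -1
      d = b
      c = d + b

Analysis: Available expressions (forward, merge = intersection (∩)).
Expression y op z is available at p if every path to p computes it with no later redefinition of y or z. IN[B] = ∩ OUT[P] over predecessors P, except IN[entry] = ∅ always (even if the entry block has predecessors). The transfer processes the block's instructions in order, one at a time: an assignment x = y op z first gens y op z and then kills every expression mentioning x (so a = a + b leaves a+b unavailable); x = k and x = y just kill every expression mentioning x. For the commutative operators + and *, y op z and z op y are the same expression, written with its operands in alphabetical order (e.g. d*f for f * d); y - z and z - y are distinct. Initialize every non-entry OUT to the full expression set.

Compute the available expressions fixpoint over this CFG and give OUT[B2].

Converged values:
  B0:  IN={}  OUT={}
  B1:  IN={}  OUT={}
  B2:  IN={}  OUT={e+f}
  B3:  IN={e+f}  OUT={}
  B4:  IN={}  OUT={}
  B5:  IN={}  OUT={a-d}
  B6:  IN={}  OUT={}
  B7:  IN={}  OUT={}
  B8:  IN={}  OUT={a*d}
  B9:  IN={a*d}  OUT={b+d}

Merge at B2: IN[B2] = OUT[B1] = {}
Applying B2's transfer function to that IN value gives OUT[B2] (row B2 above).

Answer: {e+f}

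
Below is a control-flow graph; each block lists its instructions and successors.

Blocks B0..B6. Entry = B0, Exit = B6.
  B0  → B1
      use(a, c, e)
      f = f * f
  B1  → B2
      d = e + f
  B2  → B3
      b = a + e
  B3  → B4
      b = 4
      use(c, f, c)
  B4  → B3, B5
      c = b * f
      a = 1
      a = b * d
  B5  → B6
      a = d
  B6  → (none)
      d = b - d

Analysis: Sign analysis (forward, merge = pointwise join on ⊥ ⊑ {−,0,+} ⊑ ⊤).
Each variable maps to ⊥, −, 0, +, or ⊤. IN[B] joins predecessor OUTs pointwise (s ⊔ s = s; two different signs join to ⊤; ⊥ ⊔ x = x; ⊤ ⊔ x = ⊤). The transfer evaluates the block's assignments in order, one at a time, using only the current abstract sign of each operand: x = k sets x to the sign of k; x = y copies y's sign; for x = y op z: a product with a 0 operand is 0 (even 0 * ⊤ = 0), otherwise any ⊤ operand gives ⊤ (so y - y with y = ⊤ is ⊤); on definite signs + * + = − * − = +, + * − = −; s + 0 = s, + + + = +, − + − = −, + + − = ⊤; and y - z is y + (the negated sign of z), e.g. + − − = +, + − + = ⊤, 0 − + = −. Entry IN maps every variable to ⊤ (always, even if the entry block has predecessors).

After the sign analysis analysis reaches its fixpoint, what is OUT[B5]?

Answer: {a: ⊤, b: +, c: ⊤, d: ⊤, e: ⊤, f: ⊤}

Working:
Per-block solution:
  B0:  IN=(all ⊤)  OUT=(all ⊤)
  B1:  IN=(all ⊤)  OUT=(all ⊤)
  B2:  IN=(all ⊤)  OUT=(all ⊤)
  B3:  IN=(all ⊤)  OUT={b:+; rest ⊤}
  B4:  IN={b:+; rest ⊤}  OUT={b:+; rest ⊤}
  B5:  IN={b:+; rest ⊤}  OUT={b:+; rest ⊤}
  B6:  IN={b:+; rest ⊤}  OUT={b:+; rest ⊤}

Merge at B5: IN[B5] = OUT[B4] = {a: ⊤, b: +, c: ⊤, d: ⊤, e: ⊤, f: ⊤}
Applying B5's transfer function to that IN value gives OUT[B5] (row B5 above).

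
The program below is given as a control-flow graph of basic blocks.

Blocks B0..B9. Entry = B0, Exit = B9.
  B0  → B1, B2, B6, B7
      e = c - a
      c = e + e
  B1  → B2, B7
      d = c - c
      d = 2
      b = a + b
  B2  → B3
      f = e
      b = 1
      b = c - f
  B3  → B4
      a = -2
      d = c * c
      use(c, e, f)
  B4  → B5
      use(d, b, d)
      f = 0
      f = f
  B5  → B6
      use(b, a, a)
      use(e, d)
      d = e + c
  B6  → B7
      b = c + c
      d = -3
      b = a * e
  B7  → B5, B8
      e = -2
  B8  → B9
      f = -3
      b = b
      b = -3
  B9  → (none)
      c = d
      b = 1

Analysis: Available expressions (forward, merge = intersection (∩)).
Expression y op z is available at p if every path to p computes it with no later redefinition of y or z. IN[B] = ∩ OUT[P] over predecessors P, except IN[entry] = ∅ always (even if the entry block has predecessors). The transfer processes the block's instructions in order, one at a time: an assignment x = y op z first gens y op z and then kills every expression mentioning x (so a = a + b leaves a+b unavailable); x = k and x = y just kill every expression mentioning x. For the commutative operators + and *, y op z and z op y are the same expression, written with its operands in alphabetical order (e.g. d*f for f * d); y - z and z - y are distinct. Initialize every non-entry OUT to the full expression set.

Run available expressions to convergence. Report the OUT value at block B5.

Per-block solution:
  B0: | IN={} | OUT={e+e}
  B1: | IN={e+e} | OUT={c-c, e+e}
  B2: | IN={e+e} | OUT={c-f, e+e}
  B3: | IN={c-f, e+e} | OUT={c*c, c-f, e+e}
  B4: | IN={c*c, c-f, e+e} | OUT={c*c, e+e}
  B5: | IN={} | OUT={c+e}
  B6: | IN={} | OUT={a*e, c+c}
  B7: | IN={} | OUT={}
  B8: | IN={} | OUT={}
  B9: | IN={} | OUT={}

Merge at B5: IN[B5] = OUT[B4] ∩ OUT[B7] = {}
Applying B5's transfer function to that IN value gives OUT[B5] (row B5 above).

Answer: {c+e}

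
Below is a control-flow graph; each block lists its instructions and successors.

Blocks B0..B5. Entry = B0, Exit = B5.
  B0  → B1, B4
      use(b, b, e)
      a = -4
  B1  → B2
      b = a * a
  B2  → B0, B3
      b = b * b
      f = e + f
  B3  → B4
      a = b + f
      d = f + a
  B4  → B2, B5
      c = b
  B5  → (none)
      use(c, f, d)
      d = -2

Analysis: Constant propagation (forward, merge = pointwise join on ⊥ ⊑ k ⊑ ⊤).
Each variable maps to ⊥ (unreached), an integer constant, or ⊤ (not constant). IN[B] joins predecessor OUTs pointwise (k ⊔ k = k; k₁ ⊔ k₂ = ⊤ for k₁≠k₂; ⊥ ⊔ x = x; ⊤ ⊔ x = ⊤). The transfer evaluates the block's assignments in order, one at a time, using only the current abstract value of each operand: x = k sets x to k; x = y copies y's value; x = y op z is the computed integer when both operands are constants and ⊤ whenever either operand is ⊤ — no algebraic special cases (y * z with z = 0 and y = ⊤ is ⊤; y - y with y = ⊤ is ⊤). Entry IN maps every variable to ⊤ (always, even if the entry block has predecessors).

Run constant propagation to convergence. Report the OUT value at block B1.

Answer: {a: -4, b: 16, c: ⊤, d: ⊤, e: ⊤, f: ⊤}

Trace:
Per-block solution:
  B0:   IN=(all ⊤)   OUT={a:-4; rest ⊤}
  B1:   IN={a:-4; rest ⊤}   OUT={a:-4, b:16; rest ⊤}
  B2:   IN=(all ⊤)   OUT=(all ⊤)
  B3:   IN=(all ⊤)   OUT=(all ⊤)
  B4:   IN=(all ⊤)   OUT=(all ⊤)
  B5:   IN=(all ⊤)   OUT={d:-2; rest ⊤}

Merge at B1: IN[B1] = OUT[B0] = {a: -4, b: ⊤, c: ⊤, d: ⊤, e: ⊤, f: ⊤}
Applying B1's transfer function to that IN value gives OUT[B1] (row B1 above).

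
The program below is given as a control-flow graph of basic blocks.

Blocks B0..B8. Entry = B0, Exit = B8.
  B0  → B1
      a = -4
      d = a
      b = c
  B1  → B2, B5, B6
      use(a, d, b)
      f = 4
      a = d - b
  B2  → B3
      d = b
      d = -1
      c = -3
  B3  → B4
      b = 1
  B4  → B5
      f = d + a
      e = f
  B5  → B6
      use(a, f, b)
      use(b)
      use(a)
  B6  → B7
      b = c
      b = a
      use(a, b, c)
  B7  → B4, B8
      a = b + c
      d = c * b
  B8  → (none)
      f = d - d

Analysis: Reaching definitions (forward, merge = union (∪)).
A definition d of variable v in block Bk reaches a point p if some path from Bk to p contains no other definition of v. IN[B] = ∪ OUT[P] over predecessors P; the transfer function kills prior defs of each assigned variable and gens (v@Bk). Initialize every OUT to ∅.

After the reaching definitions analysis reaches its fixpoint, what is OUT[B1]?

Per-block solution:
  B0: | IN={} | OUT={a@B0, b@B0, d@B0}
  B1: | IN={a@B0, b@B0, d@B0} | OUT={a@B1, b@B0, d@B0, f@B1}
  B2: | IN={a@B1, b@B0, d@B0, f@B1} | OUT={a@B1, b@B0, c@B2, d@B2, f@B1}
  B3: | IN={a@B1, b@B0, c@B2, d@B2, f@B1} | OUT={a@B1, b@B3, c@B2, d@B2, f@B1}
  B4: | IN={a@B1, a@B7, b@B3, b@B6, c@B2, d@B2, d@B7, e@B4, f@B1, f@B4} | OUT={a@B1, a@B7, b@B3, b@B6, c@B2, d@B2, d@B7, e@B4, f@B4}
  B5: | IN={a@B1, a@B7, b@B0, b@B3, b@B6, c@B2, d@B0, d@B2, d@B7, e@B4, f@B1, f@B4} | OUT={a@B1, a@B7, b@B0, b@B3, b@B6, c@B2, d@B0, d@B2, d@B7, e@B4, f@B1, f@B4}
  B6: | IN={a@B1, a@B7, b@B0, b@B3, b@B6, c@B2, d@B0, d@B2, d@B7, e@B4, f@B1, f@B4} | OUT={a@B1, a@B7, b@B6, c@B2, d@B0, d@B2, d@B7, e@B4, f@B1, f@B4}
  B7: | IN={a@B1, a@B7, b@B6, c@B2, d@B0, d@B2, d@B7, e@B4, f@B1, f@B4} | OUT={a@B7, b@B6, c@B2, d@B7, e@B4, f@B1, f@B4}
  B8: | IN={a@B7, b@B6, c@B2, d@B7, e@B4, f@B1, f@B4} | OUT={a@B7, b@B6, c@B2, d@B7, e@B4, f@B8}

Merge at B1: IN[B1] = OUT[B0] = {a@B0, b@B0, d@B0}
Applying B1's transfer function to that IN value gives OUT[B1] (row B1 above).

Answer: {a@B1, b@B0, d@B0, f@B1}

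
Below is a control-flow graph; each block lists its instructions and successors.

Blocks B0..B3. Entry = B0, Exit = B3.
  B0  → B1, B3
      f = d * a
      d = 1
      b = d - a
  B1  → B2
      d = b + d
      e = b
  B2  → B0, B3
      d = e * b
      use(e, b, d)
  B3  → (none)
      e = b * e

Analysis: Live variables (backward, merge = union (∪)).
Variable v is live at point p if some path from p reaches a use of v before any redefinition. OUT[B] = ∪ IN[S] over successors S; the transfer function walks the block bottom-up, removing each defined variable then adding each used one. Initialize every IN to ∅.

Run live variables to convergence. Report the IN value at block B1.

Answer: {a, b, d}

Derivation:
Converged values:
  B0:  IN={a, d, e}  OUT={a, b, d, e}
  B1:  IN={a, b, d}  OUT={a, b, e}
  B2:  IN={a, b, e}  OUT={a, b, d, e}
  B3:  IN={b, e}  OUT={}

Merge at B1: OUT[B1] = IN[B2] = {a, b, e}
Applying B1's transfer function to that OUT value gives IN[B1] (row B1 above).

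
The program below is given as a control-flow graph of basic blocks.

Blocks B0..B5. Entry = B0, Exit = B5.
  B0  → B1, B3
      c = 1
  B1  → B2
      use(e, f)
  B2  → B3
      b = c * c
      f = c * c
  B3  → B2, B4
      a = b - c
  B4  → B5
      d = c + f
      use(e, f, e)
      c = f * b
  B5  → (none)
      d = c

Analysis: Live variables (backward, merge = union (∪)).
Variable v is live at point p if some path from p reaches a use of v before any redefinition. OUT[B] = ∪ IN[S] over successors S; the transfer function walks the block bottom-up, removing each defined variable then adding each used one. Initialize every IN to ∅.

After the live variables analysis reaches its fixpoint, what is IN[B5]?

Answer: {c}

Derivation:
Per-block solution:
  B0:   IN={b, e, f}   OUT={b, c, e, f}
  B1:   IN={c, e, f}   OUT={c, e}
  B2:   IN={c, e}   OUT={b, c, e, f}
  B3:   IN={b, c, e, f}   OUT={b, c, e, f}
  B4:   IN={b, c, e, f}   OUT={c}
  B5:   IN={c}   OUT={}

B5 is the boundary node: OUT[B5] = {}
Applying B5's transfer function to that OUT value gives IN[B5] (row B5 above).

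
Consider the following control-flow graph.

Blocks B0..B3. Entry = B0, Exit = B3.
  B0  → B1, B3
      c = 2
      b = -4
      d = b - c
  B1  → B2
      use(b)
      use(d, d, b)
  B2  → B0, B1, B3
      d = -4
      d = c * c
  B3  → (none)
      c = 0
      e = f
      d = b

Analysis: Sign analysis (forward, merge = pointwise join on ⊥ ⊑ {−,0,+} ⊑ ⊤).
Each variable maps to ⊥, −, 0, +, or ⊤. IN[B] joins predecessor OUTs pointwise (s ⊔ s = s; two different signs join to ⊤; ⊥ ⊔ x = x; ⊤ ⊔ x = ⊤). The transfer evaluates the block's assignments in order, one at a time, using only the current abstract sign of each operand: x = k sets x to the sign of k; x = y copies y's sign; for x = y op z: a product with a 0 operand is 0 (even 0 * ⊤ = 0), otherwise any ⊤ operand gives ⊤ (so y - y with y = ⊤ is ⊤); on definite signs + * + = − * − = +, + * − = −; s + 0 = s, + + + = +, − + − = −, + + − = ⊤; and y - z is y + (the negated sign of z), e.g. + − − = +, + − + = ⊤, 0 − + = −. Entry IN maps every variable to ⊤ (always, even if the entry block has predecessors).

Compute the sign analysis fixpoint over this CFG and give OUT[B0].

Converged values:
  B0:   IN=(all ⊤)   OUT={b:-, c:+, d:-; rest ⊤}
  B1:   IN={b:-, c:+; rest ⊤}   OUT={b:-, c:+; rest ⊤}
  B2:   IN={b:-, c:+; rest ⊤}   OUT={b:-, c:+, d:+; rest ⊤}
  B3:   IN={b:-, c:+; rest ⊤}   OUT={b:-, c:0, d:-; rest ⊤}

Merge at B0 (entry node, so the boundary value (all ⊤) is joined with the incoming edge(s)): IN[B0] = (all ⊤) ⊔ OUT[B2] = {a: ⊤, b: ⊤, c: ⊤, d: ⊤, e: ⊤, f: ⊤}
Applying B0's transfer function to that IN value gives OUT[B0] (row B0 above).

Answer: {a: ⊤, b: -, c: +, d: -, e: ⊤, f: ⊤}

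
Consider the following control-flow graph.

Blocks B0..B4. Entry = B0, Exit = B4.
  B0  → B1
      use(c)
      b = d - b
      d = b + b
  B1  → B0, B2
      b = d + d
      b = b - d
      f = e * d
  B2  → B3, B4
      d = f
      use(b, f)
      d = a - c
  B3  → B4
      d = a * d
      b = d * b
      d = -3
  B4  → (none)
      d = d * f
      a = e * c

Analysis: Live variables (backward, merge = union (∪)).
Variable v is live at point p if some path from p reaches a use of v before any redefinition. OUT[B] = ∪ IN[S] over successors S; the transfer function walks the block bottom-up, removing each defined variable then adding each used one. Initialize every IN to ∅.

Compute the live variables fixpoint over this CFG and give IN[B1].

Fixpoint table:
  B0:  IN={a, b, c, d, e}  OUT={a, c, d, e}
  B1:  IN={a, c, d, e}  OUT={a, b, c, d, e, f}
  B2:  IN={a, b, c, e, f}  OUT={a, b, c, d, e, f}
  B3:  IN={a, b, c, d, e, f}  OUT={c, d, e, f}
  B4:  IN={c, d, e, f}  OUT={}

Merge at B1: OUT[B1] = IN[B0] ⊔ IN[B2] = {a, b, c, d, e, f}
Applying B1's transfer function to that OUT value gives IN[B1] (row B1 above).

Answer: {a, c, d, e}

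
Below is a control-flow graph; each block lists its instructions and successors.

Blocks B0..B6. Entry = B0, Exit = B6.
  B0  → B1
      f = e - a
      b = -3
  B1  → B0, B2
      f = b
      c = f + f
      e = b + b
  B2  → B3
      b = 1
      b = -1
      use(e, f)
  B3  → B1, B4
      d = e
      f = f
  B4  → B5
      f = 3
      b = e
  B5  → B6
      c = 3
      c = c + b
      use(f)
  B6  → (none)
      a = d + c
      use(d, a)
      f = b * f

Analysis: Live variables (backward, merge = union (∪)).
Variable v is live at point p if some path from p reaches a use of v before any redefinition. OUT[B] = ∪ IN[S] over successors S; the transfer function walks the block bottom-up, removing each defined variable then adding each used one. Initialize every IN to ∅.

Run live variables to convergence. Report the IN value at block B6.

Converged values:
  B0:  IN={a, e}  OUT={a, b}
  B1:  IN={a, b}  OUT={a, e, f}
  B2:  IN={a, e, f}  OUT={a, b, e, f}
  B3:  IN={a, b, e, f}  OUT={a, b, d, e}
  B4:  IN={d, e}  OUT={b, d, f}
  B5:  IN={b, d, f}  OUT={b, c, d, f}
  B6:  IN={b, c, d, f}  OUT={}

B6 is the boundary node: OUT[B6] = {}
Applying B6's transfer function to that OUT value gives IN[B6] (row B6 above).

Answer: {b, c, d, f}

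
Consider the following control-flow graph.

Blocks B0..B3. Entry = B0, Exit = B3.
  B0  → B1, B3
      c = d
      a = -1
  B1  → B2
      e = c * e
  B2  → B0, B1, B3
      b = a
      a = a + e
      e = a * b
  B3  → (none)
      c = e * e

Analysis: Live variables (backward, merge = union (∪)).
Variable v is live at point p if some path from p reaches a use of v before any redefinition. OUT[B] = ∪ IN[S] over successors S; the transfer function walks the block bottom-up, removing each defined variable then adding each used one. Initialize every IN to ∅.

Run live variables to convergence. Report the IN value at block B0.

Answer: {d, e}

Trace:
Converged values:
  B0: | IN={d, e} | OUT={a, c, d, e}
  B1: | IN={a, c, d, e} | OUT={a, c, d, e}
  B2: | IN={a, c, d, e} | OUT={a, c, d, e}
  B3: | IN={e} | OUT={}

Merge at B0: OUT[B0] = IN[B1] ⊔ IN[B3] = {a, c, d, e}
Applying B0's transfer function to that OUT value gives IN[B0] (row B0 above).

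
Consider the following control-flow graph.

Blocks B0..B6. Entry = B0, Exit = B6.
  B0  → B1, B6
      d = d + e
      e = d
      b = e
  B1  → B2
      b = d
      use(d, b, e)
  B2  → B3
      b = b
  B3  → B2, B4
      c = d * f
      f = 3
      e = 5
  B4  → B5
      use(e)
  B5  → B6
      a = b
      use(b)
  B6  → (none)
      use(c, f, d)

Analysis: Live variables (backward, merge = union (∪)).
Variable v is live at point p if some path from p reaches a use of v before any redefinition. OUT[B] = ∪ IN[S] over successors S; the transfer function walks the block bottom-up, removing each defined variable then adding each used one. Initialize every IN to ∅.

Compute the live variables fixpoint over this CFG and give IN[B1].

Answer: {d, e, f}

Derivation:
Converged values:
  B0:   IN={c, d, e, f}   OUT={c, d, e, f}
  B1:   IN={d, e, f}   OUT={b, d, f}
  B2:   IN={b, d, f}   OUT={b, d, f}
  B3:   IN={b, d, f}   OUT={b, c, d, e, f}
  B4:   IN={b, c, d, e, f}   OUT={b, c, d, f}
  B5:   IN={b, c, d, f}   OUT={c, d, f}
  B6:   IN={c, d, f}   OUT={}

Merge at B1: OUT[B1] = IN[B2] = {b, d, f}
Applying B1's transfer function to that OUT value gives IN[B1] (row B1 above).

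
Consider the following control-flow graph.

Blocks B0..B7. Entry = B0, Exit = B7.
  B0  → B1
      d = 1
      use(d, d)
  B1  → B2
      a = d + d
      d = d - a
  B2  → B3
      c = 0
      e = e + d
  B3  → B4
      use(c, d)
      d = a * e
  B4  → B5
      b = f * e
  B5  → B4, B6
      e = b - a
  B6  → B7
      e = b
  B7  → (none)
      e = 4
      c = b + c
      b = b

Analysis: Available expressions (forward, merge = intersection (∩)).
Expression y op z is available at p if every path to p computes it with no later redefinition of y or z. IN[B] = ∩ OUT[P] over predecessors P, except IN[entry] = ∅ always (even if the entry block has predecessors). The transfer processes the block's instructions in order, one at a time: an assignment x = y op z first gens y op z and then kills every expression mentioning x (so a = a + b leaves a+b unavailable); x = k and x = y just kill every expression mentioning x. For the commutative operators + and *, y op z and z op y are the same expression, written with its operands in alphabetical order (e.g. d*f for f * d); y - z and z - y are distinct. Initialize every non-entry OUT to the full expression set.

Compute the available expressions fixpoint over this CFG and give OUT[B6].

Answer: {b-a}

Working:
Per-block solution:
  B0:   IN={}   OUT={}
  B1:   IN={}   OUT={}
  B2:   IN={}   OUT={}
  B3:   IN={}   OUT={a*e}
  B4:   IN={}   OUT={e*f}
  B5:   IN={e*f}   OUT={b-a}
  B6:   IN={b-a}   OUT={b-a}
  B7:   IN={b-a}   OUT={}

Merge at B6: IN[B6] = OUT[B5] = {b-a}
Applying B6's transfer function to that IN value gives OUT[B6] (row B6 above).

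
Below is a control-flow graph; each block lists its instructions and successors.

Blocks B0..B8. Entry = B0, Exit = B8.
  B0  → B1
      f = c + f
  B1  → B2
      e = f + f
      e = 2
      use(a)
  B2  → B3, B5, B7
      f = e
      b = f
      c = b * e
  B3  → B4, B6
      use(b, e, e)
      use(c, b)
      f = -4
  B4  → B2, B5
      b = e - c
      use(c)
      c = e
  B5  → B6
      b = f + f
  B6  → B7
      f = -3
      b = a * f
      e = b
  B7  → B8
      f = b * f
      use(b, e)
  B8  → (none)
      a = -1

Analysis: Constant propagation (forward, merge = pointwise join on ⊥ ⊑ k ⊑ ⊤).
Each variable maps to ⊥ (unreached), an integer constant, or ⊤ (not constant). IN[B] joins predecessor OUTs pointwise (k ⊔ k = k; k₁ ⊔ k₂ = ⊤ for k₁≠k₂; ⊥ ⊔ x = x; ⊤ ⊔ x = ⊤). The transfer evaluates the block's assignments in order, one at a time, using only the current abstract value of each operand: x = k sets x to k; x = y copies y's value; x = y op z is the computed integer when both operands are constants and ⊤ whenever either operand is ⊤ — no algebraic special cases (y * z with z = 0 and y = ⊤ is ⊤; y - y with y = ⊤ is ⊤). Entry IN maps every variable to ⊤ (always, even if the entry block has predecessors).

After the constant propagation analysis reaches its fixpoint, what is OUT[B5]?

Answer: {a: ⊤, b: ⊤, c: ⊤, d: ⊤, e: 2, f: ⊤}

Derivation:
Per-block solution:
  B0:   IN=(all ⊤)   OUT=(all ⊤)
  B1:   IN=(all ⊤)   OUT={e:2; rest ⊤}
  B2:   IN={e:2; rest ⊤}   OUT={b:2, c:4, e:2, f:2; rest ⊤}
  B3:   IN={b:2, c:4, e:2, f:2; rest ⊤}   OUT={b:2, c:4, e:2, f:-4; rest ⊤}
  B4:   IN={b:2, c:4, e:2, f:-4; rest ⊤}   OUT={b:-2, c:2, e:2, f:-4; rest ⊤}
  B5:   IN={e:2; rest ⊤}   OUT={e:2; rest ⊤}
  B6:   IN={e:2; rest ⊤}   OUT={f:-3; rest ⊤}
  B7:   IN=(all ⊤)   OUT=(all ⊤)
  B8:   IN=(all ⊤)   OUT={a:-1; rest ⊤}

Merge at B5: IN[B5] = OUT[B2] ⊔ OUT[B4] = {a: ⊤, b: ⊤, c: ⊤, d: ⊤, e: 2, f: ⊤}
Applying B5's transfer function to that IN value gives OUT[B5] (row B5 above).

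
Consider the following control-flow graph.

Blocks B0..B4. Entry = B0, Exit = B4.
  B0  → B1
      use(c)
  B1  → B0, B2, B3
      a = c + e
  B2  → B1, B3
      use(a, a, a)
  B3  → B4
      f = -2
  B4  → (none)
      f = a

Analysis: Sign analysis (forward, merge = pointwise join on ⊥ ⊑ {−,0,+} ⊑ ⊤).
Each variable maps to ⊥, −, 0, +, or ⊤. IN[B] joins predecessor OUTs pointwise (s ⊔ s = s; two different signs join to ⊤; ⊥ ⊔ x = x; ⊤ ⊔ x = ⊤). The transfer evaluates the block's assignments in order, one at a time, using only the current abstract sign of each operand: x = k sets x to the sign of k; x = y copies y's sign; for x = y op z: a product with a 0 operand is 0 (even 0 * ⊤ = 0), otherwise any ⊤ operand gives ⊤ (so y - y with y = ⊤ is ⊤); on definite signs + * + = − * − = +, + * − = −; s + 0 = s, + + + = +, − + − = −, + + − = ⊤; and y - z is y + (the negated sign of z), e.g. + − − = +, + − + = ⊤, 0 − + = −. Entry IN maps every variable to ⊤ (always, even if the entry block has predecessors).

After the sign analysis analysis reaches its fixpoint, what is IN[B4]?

Answer: {a: ⊤, b: ⊤, c: ⊤, d: ⊤, e: ⊤, f: -}

Trace:
Converged values:
  B0:  IN=(all ⊤)  OUT=(all ⊤)
  B1:  IN=(all ⊤)  OUT=(all ⊤)
  B2:  IN=(all ⊤)  OUT=(all ⊤)
  B3:  IN=(all ⊤)  OUT={f:-; rest ⊤}
  B4:  IN={f:-; rest ⊤}  OUT=(all ⊤)

Merge at B4: IN[B4] = OUT[B3] = {a: ⊤, b: ⊤, c: ⊤, d: ⊤, e: ⊤, f: -}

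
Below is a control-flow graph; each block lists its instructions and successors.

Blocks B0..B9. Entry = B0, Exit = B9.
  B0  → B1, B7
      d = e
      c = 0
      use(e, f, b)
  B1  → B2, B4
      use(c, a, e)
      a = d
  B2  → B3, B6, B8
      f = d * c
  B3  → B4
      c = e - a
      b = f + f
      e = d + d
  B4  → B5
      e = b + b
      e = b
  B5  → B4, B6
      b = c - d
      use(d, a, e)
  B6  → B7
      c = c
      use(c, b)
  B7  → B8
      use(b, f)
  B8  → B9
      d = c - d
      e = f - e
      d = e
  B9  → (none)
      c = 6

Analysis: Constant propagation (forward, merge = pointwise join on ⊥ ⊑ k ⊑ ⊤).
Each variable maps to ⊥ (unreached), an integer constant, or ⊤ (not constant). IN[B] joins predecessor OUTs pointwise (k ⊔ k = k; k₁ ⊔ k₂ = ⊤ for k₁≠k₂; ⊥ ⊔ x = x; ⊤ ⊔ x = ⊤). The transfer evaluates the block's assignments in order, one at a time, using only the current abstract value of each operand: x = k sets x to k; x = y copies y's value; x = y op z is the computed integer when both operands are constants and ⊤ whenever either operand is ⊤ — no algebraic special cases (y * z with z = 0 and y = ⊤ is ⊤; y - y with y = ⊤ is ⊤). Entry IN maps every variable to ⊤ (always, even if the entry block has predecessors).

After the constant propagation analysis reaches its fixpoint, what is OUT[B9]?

Converged values:
  B0:  IN=(all ⊤)  OUT={c:0; rest ⊤}
  B1:  IN={c:0; rest ⊤}  OUT={c:0; rest ⊤}
  B2:  IN={c:0; rest ⊤}  OUT={c:0; rest ⊤}
  B3:  IN={c:0; rest ⊤}  OUT=(all ⊤)
  B4:  IN=(all ⊤)  OUT=(all ⊤)
  B5:  IN=(all ⊤)  OUT=(all ⊤)
  B6:  IN=(all ⊤)  OUT=(all ⊤)
  B7:  IN=(all ⊤)  OUT=(all ⊤)
  B8:  IN=(all ⊤)  OUT=(all ⊤)
  B9:  IN=(all ⊤)  OUT={c:6; rest ⊤}

Merge at B9: IN[B9] = OUT[B8] = {a: ⊤, b: ⊤, c: ⊤, d: ⊤, e: ⊤, f: ⊤}
Applying B9's transfer function to that IN value gives OUT[B9] (row B9 above).

Answer: {a: ⊤, b: ⊤, c: 6, d: ⊤, e: ⊤, f: ⊤}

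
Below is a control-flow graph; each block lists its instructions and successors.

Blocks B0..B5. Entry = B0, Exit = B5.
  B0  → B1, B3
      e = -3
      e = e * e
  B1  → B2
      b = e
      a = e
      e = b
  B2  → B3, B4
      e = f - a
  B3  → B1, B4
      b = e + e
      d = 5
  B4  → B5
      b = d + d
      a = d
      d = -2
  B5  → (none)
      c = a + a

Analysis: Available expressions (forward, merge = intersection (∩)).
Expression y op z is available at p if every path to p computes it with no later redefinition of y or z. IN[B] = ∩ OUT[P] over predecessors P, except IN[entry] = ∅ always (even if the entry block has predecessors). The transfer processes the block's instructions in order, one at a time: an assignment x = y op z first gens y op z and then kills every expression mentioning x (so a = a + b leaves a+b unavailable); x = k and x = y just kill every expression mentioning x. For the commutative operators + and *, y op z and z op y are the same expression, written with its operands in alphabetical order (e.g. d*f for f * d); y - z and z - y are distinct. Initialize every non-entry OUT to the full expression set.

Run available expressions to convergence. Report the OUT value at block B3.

Answer: {e+e}

Trace:
Fixpoint table:
  B0:   IN={}   OUT={}
  B1:   IN={}   OUT={}
  B2:   IN={}   OUT={f-a}
  B3:   IN={}   OUT={e+e}
  B4:   IN={}   OUT={}
  B5:   IN={}   OUT={a+a}

Merge at B3: IN[B3] = OUT[B0] ∩ OUT[B2] = {}
Applying B3's transfer function to that IN value gives OUT[B3] (row B3 above).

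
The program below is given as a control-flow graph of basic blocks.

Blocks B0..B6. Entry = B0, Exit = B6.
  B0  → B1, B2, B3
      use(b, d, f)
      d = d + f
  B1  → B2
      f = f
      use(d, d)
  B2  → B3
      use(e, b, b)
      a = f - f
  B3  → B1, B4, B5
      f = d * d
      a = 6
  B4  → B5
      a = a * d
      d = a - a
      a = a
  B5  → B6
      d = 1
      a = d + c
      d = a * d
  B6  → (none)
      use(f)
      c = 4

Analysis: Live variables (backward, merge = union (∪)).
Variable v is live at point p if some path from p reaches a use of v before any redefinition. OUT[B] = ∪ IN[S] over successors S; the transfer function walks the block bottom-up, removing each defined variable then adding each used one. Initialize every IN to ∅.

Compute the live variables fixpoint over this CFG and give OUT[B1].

Answer: {b, c, d, e, f}

Derivation:
Fixpoint table:
  B0:   IN={b, c, d, e, f}   OUT={b, c, d, e, f}
  B1:   IN={b, c, d, e, f}   OUT={b, c, d, e, f}
  B2:   IN={b, c, d, e, f}   OUT={b, c, d, e}
  B3:   IN={b, c, d, e}   OUT={a, b, c, d, e, f}
  B4:   IN={a, c, d, f}   OUT={c, f}
  B5:   IN={c, f}   OUT={f}
  B6:   IN={f}   OUT={}

Merge at B1: OUT[B1] = IN[B2] = {b, c, d, e, f}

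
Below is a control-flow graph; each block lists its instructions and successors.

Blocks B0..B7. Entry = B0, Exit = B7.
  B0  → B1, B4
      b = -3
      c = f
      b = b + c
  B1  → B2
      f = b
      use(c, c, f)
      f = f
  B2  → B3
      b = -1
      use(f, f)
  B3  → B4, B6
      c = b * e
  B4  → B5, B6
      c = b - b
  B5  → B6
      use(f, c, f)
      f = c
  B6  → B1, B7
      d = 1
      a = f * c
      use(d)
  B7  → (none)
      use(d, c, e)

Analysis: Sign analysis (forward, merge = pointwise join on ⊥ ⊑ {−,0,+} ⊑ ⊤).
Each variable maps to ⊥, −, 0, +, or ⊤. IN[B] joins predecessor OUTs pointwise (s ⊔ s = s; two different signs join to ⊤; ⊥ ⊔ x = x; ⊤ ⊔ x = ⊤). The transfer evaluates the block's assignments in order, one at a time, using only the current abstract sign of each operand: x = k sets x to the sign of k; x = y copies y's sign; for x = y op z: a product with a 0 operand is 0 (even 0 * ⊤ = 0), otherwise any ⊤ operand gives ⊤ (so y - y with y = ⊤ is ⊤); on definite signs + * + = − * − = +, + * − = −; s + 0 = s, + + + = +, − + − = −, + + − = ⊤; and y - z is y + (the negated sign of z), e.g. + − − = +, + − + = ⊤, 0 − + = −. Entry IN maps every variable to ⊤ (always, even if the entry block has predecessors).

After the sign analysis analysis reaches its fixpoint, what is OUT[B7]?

Per-block solution:
  B0:   IN=(all ⊤)   OUT=(all ⊤)
  B1:   IN=(all ⊤)   OUT=(all ⊤)
  B2:   IN=(all ⊤)   OUT={b:-; rest ⊤}
  B3:   IN={b:-; rest ⊤}   OUT={b:-; rest ⊤}
  B4:   IN=(all ⊤)   OUT=(all ⊤)
  B5:   IN=(all ⊤)   OUT=(all ⊤)
  B6:   IN=(all ⊤)   OUT={d:+; rest ⊤}
  B7:   IN={d:+; rest ⊤}   OUT={d:+; rest ⊤}

Merge at B7: IN[B7] = OUT[B6] = {a: ⊤, b: ⊤, c: ⊤, d: +, e: ⊤, f: ⊤}
Applying B7's transfer function to that IN value gives OUT[B7] (row B7 above).

Answer: {a: ⊤, b: ⊤, c: ⊤, d: +, e: ⊤, f: ⊤}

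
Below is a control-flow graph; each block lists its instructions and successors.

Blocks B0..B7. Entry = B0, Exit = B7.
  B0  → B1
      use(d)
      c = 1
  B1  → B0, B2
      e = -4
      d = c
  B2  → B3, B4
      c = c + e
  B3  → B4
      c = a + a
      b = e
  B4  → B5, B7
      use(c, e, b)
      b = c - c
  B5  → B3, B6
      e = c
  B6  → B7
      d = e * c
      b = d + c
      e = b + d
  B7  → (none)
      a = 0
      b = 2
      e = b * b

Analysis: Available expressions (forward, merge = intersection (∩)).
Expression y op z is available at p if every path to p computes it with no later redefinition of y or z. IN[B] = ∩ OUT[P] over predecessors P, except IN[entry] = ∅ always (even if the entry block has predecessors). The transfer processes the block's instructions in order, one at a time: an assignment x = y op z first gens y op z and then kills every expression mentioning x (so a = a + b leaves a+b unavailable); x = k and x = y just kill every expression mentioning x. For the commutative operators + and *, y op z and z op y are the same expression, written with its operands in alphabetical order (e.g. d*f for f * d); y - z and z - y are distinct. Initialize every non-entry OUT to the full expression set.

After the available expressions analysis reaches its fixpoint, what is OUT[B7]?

Answer: {b*b, c-c}

Working:
Converged values:
  B0:   IN={}   OUT={}
  B1:   IN={}   OUT={}
  B2:   IN={}   OUT={}
  B3:   IN={}   OUT={a+a}
  B4:   IN={}   OUT={c-c}
  B5:   IN={c-c}   OUT={c-c}
  B6:   IN={c-c}   OUT={b+d, c+d, c-c}
  B7:   IN={c-c}   OUT={b*b, c-c}

Merge at B7: IN[B7] = OUT[B4] ∩ OUT[B6] = {c-c}
Applying B7's transfer function to that IN value gives OUT[B7] (row B7 above).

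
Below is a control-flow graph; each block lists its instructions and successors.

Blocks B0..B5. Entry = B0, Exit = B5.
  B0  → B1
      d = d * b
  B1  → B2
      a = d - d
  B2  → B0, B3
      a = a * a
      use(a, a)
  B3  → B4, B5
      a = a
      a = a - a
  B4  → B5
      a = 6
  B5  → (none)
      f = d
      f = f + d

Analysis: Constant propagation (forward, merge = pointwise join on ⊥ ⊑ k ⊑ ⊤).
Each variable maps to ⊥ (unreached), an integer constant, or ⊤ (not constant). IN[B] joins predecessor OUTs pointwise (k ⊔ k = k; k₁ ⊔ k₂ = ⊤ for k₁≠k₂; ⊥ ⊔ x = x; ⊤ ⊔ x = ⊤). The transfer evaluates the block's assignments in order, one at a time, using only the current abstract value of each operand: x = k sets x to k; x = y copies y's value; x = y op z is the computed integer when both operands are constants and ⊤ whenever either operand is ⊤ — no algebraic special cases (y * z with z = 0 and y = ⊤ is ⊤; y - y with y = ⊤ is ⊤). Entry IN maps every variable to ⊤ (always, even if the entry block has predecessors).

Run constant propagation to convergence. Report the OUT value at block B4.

Answer: {a: 6, b: ⊤, c: ⊤, d: ⊤, e: ⊤, f: ⊤}

Trace:
Converged values:
  B0: | IN=(all ⊤) | OUT=(all ⊤)
  B1: | IN=(all ⊤) | OUT=(all ⊤)
  B2: | IN=(all ⊤) | OUT=(all ⊤)
  B3: | IN=(all ⊤) | OUT=(all ⊤)
  B4: | IN=(all ⊤) | OUT={a:6; rest ⊤}
  B5: | IN=(all ⊤) | OUT=(all ⊤)

Merge at B4: IN[B4] = OUT[B3] = {a: ⊤, b: ⊤, c: ⊤, d: ⊤, e: ⊤, f: ⊤}
Applying B4's transfer function to that IN value gives OUT[B4] (row B4 above).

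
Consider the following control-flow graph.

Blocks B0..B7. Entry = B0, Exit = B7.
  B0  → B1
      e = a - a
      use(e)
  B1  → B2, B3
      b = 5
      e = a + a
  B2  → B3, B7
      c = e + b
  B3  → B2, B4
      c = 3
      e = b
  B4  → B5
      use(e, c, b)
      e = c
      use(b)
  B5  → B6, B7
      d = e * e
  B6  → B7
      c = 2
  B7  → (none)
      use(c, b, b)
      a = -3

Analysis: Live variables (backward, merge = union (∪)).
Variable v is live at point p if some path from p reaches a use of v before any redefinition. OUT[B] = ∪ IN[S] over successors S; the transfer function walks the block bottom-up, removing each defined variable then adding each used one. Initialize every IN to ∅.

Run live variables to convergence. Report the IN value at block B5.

Converged values:
  B0:  IN={a}  OUT={a}
  B1:  IN={a}  OUT={b, e}
  B2:  IN={b, e}  OUT={b, c}
  B3:  IN={b}  OUT={b, c, e}
  B4:  IN={b, c, e}  OUT={b, c, e}
  B5:  IN={b, c, e}  OUT={b, c}
  B6:  IN={b}  OUT={b, c}
  B7:  IN={b, c}  OUT={}

Merge at B5: OUT[B5] = IN[B6] ⊔ IN[B7] = {b, c}
Applying B5's transfer function to that OUT value gives IN[B5] (row B5 above).

Answer: {b, c, e}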